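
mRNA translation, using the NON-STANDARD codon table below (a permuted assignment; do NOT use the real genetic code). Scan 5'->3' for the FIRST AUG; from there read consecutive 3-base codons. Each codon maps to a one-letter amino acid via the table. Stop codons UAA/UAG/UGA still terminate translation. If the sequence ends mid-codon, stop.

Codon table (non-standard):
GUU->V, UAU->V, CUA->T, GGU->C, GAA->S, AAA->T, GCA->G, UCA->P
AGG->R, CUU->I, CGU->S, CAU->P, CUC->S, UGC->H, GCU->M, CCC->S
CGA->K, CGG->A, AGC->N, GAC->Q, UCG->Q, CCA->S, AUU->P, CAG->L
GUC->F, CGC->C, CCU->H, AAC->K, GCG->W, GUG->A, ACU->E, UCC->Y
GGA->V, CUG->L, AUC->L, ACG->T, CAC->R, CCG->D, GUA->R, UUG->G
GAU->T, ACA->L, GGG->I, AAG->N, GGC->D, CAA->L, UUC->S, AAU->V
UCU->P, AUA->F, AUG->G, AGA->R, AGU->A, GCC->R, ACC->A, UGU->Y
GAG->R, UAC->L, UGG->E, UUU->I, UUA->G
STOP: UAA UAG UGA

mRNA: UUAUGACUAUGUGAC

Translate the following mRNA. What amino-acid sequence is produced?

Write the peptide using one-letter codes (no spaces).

Answer: GEG

Derivation:
start AUG at pos 2
pos 2: AUG -> G; peptide=G
pos 5: ACU -> E; peptide=GE
pos 8: AUG -> G; peptide=GEG
pos 11: UGA -> STOP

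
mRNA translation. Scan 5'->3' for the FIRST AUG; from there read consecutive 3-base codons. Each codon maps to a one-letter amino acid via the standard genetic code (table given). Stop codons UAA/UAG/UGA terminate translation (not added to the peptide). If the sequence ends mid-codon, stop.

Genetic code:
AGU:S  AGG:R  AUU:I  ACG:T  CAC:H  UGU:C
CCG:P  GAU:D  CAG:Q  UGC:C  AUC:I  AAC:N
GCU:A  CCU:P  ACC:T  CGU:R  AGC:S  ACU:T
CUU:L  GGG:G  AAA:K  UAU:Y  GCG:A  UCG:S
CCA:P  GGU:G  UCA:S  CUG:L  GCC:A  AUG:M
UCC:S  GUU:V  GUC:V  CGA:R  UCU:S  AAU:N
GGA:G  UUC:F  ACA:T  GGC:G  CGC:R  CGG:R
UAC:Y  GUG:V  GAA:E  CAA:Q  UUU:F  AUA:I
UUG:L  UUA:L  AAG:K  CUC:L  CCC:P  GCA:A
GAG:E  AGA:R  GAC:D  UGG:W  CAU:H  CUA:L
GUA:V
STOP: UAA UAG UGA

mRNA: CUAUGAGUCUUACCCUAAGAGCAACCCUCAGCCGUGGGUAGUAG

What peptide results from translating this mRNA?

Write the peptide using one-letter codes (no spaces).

Answer: MSLTLRATLSRG

Derivation:
start AUG at pos 2
pos 2: AUG -> M; peptide=M
pos 5: AGU -> S; peptide=MS
pos 8: CUU -> L; peptide=MSL
pos 11: ACC -> T; peptide=MSLT
pos 14: CUA -> L; peptide=MSLTL
pos 17: AGA -> R; peptide=MSLTLR
pos 20: GCA -> A; peptide=MSLTLRA
pos 23: ACC -> T; peptide=MSLTLRAT
pos 26: CUC -> L; peptide=MSLTLRATL
pos 29: AGC -> S; peptide=MSLTLRATLS
pos 32: CGU -> R; peptide=MSLTLRATLSR
pos 35: GGG -> G; peptide=MSLTLRATLSRG
pos 38: UAG -> STOP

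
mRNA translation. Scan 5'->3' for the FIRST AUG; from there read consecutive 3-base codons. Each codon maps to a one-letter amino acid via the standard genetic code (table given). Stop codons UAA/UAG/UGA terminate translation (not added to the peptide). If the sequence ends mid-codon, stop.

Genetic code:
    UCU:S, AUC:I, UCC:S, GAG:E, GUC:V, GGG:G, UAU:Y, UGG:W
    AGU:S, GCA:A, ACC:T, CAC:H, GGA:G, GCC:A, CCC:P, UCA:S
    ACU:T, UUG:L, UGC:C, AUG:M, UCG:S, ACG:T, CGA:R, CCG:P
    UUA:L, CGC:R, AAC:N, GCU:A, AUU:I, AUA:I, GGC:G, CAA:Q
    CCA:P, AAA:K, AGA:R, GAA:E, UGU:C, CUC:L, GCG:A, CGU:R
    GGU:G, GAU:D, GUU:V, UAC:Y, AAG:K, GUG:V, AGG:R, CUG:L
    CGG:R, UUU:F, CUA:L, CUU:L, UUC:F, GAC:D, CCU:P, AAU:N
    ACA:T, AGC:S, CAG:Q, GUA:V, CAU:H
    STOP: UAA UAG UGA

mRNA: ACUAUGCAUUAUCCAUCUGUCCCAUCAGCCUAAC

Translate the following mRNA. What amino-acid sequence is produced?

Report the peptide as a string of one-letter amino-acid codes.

Answer: MHYPSVPSA

Derivation:
start AUG at pos 3
pos 3: AUG -> M; peptide=M
pos 6: CAU -> H; peptide=MH
pos 9: UAU -> Y; peptide=MHY
pos 12: CCA -> P; peptide=MHYP
pos 15: UCU -> S; peptide=MHYPS
pos 18: GUC -> V; peptide=MHYPSV
pos 21: CCA -> P; peptide=MHYPSVP
pos 24: UCA -> S; peptide=MHYPSVPS
pos 27: GCC -> A; peptide=MHYPSVPSA
pos 30: UAA -> STOP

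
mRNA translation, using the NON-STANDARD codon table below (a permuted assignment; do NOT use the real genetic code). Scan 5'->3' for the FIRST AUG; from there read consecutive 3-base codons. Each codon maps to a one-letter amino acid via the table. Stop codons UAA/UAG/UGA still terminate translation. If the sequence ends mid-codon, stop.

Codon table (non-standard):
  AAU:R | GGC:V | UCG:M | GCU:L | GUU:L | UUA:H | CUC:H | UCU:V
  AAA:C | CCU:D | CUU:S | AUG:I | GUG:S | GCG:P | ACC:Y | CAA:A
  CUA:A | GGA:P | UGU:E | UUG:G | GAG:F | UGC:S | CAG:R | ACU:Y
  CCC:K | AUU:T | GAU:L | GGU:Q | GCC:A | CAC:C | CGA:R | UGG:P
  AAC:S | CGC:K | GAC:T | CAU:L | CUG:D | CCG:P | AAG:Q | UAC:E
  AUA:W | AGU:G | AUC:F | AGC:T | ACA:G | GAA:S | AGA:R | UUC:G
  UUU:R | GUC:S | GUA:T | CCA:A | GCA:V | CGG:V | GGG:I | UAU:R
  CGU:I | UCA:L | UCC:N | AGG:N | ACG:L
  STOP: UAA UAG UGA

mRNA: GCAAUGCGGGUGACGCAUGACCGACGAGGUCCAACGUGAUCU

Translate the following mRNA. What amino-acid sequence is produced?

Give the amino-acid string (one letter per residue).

start AUG at pos 3
pos 3: AUG -> I; peptide=I
pos 6: CGG -> V; peptide=IV
pos 9: GUG -> S; peptide=IVS
pos 12: ACG -> L; peptide=IVSL
pos 15: CAU -> L; peptide=IVSLL
pos 18: GAC -> T; peptide=IVSLLT
pos 21: CGA -> R; peptide=IVSLLTR
pos 24: CGA -> R; peptide=IVSLLTRR
pos 27: GGU -> Q; peptide=IVSLLTRRQ
pos 30: CCA -> A; peptide=IVSLLTRRQA
pos 33: ACG -> L; peptide=IVSLLTRRQAL
pos 36: UGA -> STOP

Answer: IVSLLTRRQAL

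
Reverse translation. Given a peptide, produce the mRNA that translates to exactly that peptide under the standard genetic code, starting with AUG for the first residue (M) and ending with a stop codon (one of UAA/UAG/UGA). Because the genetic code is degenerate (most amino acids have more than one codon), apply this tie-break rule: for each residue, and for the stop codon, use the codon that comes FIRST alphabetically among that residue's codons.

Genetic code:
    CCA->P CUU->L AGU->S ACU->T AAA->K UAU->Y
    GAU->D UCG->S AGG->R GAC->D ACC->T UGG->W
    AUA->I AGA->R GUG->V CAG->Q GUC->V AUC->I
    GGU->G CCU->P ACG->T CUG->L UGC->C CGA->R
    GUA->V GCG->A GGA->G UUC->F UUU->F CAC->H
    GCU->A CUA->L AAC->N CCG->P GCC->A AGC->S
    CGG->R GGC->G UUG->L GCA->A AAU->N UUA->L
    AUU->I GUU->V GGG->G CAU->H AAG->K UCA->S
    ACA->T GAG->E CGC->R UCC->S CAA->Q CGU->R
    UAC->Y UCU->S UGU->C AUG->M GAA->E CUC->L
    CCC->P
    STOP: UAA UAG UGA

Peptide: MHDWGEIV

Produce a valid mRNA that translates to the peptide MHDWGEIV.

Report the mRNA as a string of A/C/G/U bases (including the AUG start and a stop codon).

Answer: mRNA: AUGCACGACUGGGGAGAAAUAGUAUAA

Derivation:
residue 1: M -> AUG (start codon)
residue 2: H codons sorted = CAC,CAU -> pick first = CAC
residue 3: D codons sorted = GAC,GAU -> pick first = GAC
residue 4: W -> UGG (only codon)
residue 5: G codons sorted = GGA,GGC,GGG,GGU -> pick first = GGA
residue 6: E codons sorted = GAA,GAG -> pick first = GAA
residue 7: I codons sorted = AUA,AUC,AUU -> pick first = AUA
residue 8: V codons sorted = GUA,GUC,GUG,GUU -> pick first = GUA
terminator: stop codons sorted = UAA,UAG,UGA -> pick first = UAA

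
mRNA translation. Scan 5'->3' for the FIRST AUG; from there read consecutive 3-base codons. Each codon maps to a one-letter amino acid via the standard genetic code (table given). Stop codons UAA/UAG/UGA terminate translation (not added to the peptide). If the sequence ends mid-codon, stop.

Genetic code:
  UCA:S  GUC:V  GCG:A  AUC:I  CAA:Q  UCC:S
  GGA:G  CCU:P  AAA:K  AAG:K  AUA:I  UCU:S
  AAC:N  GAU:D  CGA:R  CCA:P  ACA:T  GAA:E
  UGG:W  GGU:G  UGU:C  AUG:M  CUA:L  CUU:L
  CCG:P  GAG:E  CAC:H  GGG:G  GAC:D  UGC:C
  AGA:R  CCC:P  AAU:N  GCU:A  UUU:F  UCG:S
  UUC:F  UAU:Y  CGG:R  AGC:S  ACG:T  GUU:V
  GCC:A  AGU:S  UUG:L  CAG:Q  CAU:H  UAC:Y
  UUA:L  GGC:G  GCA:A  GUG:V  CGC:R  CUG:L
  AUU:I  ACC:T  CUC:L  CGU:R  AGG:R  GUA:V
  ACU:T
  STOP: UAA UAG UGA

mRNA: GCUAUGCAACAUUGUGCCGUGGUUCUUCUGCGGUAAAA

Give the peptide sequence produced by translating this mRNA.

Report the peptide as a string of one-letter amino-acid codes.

start AUG at pos 3
pos 3: AUG -> M; peptide=M
pos 6: CAA -> Q; peptide=MQ
pos 9: CAU -> H; peptide=MQH
pos 12: UGU -> C; peptide=MQHC
pos 15: GCC -> A; peptide=MQHCA
pos 18: GUG -> V; peptide=MQHCAV
pos 21: GUU -> V; peptide=MQHCAVV
pos 24: CUU -> L; peptide=MQHCAVVL
pos 27: CUG -> L; peptide=MQHCAVVLL
pos 30: CGG -> R; peptide=MQHCAVVLLR
pos 33: UAA -> STOP

Answer: MQHCAVVLLR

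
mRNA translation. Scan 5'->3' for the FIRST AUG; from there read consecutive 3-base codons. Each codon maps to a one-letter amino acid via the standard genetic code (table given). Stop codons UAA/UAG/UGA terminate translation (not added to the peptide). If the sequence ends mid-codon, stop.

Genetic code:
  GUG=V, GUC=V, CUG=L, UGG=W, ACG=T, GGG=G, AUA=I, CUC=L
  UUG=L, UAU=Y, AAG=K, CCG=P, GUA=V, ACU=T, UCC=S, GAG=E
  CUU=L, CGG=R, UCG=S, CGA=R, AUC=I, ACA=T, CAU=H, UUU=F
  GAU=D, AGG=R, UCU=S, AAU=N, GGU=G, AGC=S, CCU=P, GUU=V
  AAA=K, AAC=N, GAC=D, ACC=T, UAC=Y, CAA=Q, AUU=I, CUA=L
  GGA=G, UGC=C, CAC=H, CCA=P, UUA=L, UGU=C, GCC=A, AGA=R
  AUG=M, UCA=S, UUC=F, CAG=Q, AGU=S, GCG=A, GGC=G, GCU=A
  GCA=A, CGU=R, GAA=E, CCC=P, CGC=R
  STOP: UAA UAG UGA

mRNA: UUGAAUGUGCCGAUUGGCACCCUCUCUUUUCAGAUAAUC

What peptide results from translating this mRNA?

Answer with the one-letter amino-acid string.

Answer: MCRLAPSLFR

Derivation:
start AUG at pos 4
pos 4: AUG -> M; peptide=M
pos 7: UGC -> C; peptide=MC
pos 10: CGA -> R; peptide=MCR
pos 13: UUG -> L; peptide=MCRL
pos 16: GCA -> A; peptide=MCRLA
pos 19: CCC -> P; peptide=MCRLAP
pos 22: UCU -> S; peptide=MCRLAPS
pos 25: CUU -> L; peptide=MCRLAPSL
pos 28: UUC -> F; peptide=MCRLAPSLF
pos 31: AGA -> R; peptide=MCRLAPSLFR
pos 34: UAA -> STOP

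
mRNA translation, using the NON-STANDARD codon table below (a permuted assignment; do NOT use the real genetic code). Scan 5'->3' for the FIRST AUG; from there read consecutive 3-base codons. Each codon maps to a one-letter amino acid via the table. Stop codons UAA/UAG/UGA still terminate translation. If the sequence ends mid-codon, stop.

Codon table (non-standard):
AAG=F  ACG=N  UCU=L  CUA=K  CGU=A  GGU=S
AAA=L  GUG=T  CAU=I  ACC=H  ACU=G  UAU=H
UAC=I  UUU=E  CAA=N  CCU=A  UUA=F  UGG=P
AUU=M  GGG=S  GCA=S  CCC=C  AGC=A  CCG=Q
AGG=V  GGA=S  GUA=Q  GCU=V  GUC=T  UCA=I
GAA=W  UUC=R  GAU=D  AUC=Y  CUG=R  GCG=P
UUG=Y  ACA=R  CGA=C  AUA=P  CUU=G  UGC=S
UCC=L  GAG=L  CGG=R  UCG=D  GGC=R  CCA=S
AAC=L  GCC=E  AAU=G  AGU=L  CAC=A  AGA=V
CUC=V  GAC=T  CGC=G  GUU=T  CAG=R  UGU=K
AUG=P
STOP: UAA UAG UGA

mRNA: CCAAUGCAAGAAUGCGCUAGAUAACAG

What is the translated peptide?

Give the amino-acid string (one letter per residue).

Answer: PNWSVV

Derivation:
start AUG at pos 3
pos 3: AUG -> P; peptide=P
pos 6: CAA -> N; peptide=PN
pos 9: GAA -> W; peptide=PNW
pos 12: UGC -> S; peptide=PNWS
pos 15: GCU -> V; peptide=PNWSV
pos 18: AGA -> V; peptide=PNWSVV
pos 21: UAA -> STOP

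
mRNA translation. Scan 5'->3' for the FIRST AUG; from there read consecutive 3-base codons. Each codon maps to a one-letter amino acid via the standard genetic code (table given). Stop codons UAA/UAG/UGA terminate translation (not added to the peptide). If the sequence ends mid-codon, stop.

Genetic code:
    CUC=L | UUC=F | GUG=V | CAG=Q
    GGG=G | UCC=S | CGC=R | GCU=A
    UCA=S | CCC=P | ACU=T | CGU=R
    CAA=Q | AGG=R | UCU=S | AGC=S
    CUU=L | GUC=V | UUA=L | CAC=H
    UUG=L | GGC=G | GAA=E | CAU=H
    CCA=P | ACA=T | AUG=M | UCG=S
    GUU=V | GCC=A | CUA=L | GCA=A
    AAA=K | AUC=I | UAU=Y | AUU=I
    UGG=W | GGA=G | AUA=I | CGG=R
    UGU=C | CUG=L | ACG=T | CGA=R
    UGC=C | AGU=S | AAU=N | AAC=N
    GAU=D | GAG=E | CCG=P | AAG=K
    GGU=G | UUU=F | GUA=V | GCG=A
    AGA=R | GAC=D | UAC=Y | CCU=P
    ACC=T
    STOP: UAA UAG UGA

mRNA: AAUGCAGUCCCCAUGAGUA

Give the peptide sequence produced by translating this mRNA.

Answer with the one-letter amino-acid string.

Answer: MQSP

Derivation:
start AUG at pos 1
pos 1: AUG -> M; peptide=M
pos 4: CAG -> Q; peptide=MQ
pos 7: UCC -> S; peptide=MQS
pos 10: CCA -> P; peptide=MQSP
pos 13: UGA -> STOP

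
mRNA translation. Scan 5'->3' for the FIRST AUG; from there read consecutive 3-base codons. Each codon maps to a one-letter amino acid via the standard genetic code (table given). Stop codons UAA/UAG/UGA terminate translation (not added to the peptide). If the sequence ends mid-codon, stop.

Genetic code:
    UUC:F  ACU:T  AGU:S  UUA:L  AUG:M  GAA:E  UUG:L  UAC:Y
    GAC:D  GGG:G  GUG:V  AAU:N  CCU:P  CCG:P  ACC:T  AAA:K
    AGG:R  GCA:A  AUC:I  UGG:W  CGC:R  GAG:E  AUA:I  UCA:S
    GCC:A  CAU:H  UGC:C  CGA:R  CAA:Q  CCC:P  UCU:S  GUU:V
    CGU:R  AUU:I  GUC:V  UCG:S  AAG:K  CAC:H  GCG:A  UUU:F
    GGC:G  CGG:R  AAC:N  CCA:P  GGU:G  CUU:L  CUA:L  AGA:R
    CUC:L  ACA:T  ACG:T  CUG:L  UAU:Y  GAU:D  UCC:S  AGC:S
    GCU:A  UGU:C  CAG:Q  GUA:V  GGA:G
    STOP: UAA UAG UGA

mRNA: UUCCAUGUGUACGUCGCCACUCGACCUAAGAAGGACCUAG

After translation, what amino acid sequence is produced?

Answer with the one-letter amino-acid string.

start AUG at pos 4
pos 4: AUG -> M; peptide=M
pos 7: UGU -> C; peptide=MC
pos 10: ACG -> T; peptide=MCT
pos 13: UCG -> S; peptide=MCTS
pos 16: CCA -> P; peptide=MCTSP
pos 19: CUC -> L; peptide=MCTSPL
pos 22: GAC -> D; peptide=MCTSPLD
pos 25: CUA -> L; peptide=MCTSPLDL
pos 28: AGA -> R; peptide=MCTSPLDLR
pos 31: AGG -> R; peptide=MCTSPLDLRR
pos 34: ACC -> T; peptide=MCTSPLDLRRT
pos 37: UAG -> STOP

Answer: MCTSPLDLRRT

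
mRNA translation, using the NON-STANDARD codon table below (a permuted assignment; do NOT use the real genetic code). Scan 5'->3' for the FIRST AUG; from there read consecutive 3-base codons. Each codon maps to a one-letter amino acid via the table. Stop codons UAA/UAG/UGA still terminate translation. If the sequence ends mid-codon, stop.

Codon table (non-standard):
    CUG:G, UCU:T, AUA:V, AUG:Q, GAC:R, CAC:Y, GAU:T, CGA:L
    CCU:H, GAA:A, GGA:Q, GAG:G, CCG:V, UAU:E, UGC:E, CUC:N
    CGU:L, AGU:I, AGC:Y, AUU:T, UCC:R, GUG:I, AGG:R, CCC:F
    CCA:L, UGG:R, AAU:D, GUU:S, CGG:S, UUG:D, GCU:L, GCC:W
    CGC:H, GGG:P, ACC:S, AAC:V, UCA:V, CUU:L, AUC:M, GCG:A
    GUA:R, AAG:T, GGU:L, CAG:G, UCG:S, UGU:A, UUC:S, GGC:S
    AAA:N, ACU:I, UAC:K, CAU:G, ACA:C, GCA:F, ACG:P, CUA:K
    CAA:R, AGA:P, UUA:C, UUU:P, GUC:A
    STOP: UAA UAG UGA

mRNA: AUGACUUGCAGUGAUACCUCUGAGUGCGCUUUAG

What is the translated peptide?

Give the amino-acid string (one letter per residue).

Answer: QIEITSTGELC

Derivation:
start AUG at pos 0
pos 0: AUG -> Q; peptide=Q
pos 3: ACU -> I; peptide=QI
pos 6: UGC -> E; peptide=QIE
pos 9: AGU -> I; peptide=QIEI
pos 12: GAU -> T; peptide=QIEIT
pos 15: ACC -> S; peptide=QIEITS
pos 18: UCU -> T; peptide=QIEITST
pos 21: GAG -> G; peptide=QIEITSTG
pos 24: UGC -> E; peptide=QIEITSTGE
pos 27: GCU -> L; peptide=QIEITSTGEL
pos 30: UUA -> C; peptide=QIEITSTGELC
pos 33: only 1 nt remain (<3), stop (end of mRNA)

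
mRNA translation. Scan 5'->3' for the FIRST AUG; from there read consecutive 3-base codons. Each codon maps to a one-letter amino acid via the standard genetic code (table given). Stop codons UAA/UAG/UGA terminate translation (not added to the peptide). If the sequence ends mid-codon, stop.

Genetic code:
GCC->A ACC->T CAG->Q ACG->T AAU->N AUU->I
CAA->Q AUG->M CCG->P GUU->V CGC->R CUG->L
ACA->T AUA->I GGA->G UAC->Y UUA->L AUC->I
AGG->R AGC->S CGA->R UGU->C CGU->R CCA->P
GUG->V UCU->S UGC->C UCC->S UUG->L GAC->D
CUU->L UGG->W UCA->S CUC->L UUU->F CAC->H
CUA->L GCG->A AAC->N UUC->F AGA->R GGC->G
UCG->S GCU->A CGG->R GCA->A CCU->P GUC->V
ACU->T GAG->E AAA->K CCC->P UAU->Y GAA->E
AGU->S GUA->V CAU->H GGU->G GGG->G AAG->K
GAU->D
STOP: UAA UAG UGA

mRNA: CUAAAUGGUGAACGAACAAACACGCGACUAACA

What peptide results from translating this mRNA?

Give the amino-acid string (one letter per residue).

Answer: MVNEQTRD

Derivation:
start AUG at pos 4
pos 4: AUG -> M; peptide=M
pos 7: GUG -> V; peptide=MV
pos 10: AAC -> N; peptide=MVN
pos 13: GAA -> E; peptide=MVNE
pos 16: CAA -> Q; peptide=MVNEQ
pos 19: ACA -> T; peptide=MVNEQT
pos 22: CGC -> R; peptide=MVNEQTR
pos 25: GAC -> D; peptide=MVNEQTRD
pos 28: UAA -> STOP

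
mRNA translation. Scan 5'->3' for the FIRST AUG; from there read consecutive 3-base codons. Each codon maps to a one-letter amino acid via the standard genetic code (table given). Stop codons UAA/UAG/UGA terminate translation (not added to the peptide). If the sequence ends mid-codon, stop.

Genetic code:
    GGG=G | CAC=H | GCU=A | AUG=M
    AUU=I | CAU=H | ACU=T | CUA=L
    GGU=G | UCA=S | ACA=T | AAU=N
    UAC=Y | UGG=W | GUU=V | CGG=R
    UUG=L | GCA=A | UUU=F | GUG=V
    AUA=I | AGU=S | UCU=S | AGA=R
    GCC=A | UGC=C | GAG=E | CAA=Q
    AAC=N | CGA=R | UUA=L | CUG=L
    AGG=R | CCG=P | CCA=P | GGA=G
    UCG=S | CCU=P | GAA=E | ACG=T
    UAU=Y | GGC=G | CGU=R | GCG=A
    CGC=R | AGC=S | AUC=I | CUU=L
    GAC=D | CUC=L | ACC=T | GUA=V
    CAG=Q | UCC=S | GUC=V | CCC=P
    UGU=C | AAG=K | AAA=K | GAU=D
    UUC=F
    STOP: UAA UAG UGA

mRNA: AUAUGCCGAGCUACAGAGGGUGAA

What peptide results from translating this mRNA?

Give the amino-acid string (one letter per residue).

start AUG at pos 2
pos 2: AUG -> M; peptide=M
pos 5: CCG -> P; peptide=MP
pos 8: AGC -> S; peptide=MPS
pos 11: UAC -> Y; peptide=MPSY
pos 14: AGA -> R; peptide=MPSYR
pos 17: GGG -> G; peptide=MPSYRG
pos 20: UGA -> STOP

Answer: MPSYRG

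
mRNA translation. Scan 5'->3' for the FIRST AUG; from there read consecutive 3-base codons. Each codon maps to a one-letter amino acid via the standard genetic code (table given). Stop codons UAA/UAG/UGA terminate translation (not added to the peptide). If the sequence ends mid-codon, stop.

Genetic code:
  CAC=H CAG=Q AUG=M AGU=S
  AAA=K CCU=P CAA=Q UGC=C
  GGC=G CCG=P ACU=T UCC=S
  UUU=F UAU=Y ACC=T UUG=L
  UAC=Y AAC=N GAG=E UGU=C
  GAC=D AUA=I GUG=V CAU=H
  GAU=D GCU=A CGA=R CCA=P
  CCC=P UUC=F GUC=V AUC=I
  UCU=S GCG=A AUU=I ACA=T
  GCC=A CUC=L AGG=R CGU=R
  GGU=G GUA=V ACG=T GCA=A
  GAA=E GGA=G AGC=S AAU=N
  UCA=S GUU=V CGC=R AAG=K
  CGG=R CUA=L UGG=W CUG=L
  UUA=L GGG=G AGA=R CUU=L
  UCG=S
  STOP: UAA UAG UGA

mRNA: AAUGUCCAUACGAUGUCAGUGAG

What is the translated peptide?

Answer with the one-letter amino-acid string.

start AUG at pos 1
pos 1: AUG -> M; peptide=M
pos 4: UCC -> S; peptide=MS
pos 7: AUA -> I; peptide=MSI
pos 10: CGA -> R; peptide=MSIR
pos 13: UGU -> C; peptide=MSIRC
pos 16: CAG -> Q; peptide=MSIRCQ
pos 19: UGA -> STOP

Answer: MSIRCQ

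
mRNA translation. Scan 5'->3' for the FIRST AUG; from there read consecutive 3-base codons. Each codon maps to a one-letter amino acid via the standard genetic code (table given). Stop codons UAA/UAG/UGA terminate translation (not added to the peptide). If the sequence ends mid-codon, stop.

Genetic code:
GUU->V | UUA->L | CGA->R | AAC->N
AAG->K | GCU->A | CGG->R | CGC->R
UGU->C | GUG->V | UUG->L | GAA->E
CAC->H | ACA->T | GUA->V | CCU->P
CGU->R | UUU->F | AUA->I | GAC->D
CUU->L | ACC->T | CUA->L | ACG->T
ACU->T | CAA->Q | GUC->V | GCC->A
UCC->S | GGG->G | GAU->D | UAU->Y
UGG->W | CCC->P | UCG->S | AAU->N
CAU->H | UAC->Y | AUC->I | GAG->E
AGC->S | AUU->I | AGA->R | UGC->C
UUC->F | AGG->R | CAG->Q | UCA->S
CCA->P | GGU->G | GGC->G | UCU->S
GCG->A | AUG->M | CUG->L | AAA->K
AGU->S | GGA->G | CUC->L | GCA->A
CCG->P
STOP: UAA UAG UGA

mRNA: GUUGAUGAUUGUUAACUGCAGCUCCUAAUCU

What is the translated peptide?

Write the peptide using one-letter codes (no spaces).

Answer: MIVNCSS

Derivation:
start AUG at pos 4
pos 4: AUG -> M; peptide=M
pos 7: AUU -> I; peptide=MI
pos 10: GUU -> V; peptide=MIV
pos 13: AAC -> N; peptide=MIVN
pos 16: UGC -> C; peptide=MIVNC
pos 19: AGC -> S; peptide=MIVNCS
pos 22: UCC -> S; peptide=MIVNCSS
pos 25: UAA -> STOP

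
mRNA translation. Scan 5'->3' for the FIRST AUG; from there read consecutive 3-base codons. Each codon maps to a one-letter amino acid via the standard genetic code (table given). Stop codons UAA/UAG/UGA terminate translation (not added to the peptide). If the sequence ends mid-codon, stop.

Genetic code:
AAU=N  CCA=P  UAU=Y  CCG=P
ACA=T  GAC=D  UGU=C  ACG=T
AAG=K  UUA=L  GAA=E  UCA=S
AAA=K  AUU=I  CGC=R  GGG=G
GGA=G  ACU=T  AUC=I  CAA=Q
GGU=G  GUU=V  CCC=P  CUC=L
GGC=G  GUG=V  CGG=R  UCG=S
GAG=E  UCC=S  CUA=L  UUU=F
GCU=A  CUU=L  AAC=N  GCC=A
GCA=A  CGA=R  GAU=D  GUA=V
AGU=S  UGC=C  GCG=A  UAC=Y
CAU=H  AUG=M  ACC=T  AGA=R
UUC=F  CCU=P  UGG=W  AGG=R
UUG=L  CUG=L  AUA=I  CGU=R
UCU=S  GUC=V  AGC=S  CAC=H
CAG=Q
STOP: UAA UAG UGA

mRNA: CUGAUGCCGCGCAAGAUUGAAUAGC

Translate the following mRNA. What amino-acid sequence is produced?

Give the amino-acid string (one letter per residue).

Answer: MPRKIE

Derivation:
start AUG at pos 3
pos 3: AUG -> M; peptide=M
pos 6: CCG -> P; peptide=MP
pos 9: CGC -> R; peptide=MPR
pos 12: AAG -> K; peptide=MPRK
pos 15: AUU -> I; peptide=MPRKI
pos 18: GAA -> E; peptide=MPRKIE
pos 21: UAG -> STOP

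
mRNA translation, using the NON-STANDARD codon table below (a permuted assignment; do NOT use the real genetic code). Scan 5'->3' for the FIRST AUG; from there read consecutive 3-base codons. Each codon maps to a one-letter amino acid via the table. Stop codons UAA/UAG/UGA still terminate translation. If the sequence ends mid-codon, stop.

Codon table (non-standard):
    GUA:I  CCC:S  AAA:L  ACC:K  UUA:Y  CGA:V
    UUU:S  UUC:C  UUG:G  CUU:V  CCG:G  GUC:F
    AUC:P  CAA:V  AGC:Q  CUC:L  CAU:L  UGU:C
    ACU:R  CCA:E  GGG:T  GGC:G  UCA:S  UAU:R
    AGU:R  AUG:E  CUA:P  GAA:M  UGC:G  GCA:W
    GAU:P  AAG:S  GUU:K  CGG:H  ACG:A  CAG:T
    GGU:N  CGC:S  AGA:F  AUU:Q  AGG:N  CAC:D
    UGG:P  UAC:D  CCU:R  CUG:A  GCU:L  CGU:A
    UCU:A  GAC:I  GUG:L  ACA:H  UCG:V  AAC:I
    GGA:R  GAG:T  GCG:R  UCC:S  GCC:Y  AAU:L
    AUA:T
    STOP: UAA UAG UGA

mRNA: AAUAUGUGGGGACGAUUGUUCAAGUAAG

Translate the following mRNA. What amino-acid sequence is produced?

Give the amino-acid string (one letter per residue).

start AUG at pos 3
pos 3: AUG -> E; peptide=E
pos 6: UGG -> P; peptide=EP
pos 9: GGA -> R; peptide=EPR
pos 12: CGA -> V; peptide=EPRV
pos 15: UUG -> G; peptide=EPRVG
pos 18: UUC -> C; peptide=EPRVGC
pos 21: AAG -> S; peptide=EPRVGCS
pos 24: UAA -> STOP

Answer: EPRVGCS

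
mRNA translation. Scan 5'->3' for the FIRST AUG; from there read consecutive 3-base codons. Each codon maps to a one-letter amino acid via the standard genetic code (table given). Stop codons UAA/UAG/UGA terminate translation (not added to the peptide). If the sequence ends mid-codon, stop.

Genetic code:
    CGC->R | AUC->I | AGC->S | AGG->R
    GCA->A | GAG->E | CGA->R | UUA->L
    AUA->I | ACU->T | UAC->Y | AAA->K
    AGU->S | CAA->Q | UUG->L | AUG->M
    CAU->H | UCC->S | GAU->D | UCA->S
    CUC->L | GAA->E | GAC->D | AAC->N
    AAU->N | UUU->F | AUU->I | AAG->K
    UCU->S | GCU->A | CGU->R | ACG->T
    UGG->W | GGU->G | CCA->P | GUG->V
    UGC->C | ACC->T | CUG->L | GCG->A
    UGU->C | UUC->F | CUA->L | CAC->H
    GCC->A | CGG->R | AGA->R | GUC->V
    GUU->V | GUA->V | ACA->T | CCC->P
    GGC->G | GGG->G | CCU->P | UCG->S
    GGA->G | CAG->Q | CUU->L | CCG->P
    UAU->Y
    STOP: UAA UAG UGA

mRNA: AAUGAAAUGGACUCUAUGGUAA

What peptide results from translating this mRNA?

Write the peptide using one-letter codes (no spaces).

Answer: MKWTLW

Derivation:
start AUG at pos 1
pos 1: AUG -> M; peptide=M
pos 4: AAA -> K; peptide=MK
pos 7: UGG -> W; peptide=MKW
pos 10: ACU -> T; peptide=MKWT
pos 13: CUA -> L; peptide=MKWTL
pos 16: UGG -> W; peptide=MKWTLW
pos 19: UAA -> STOP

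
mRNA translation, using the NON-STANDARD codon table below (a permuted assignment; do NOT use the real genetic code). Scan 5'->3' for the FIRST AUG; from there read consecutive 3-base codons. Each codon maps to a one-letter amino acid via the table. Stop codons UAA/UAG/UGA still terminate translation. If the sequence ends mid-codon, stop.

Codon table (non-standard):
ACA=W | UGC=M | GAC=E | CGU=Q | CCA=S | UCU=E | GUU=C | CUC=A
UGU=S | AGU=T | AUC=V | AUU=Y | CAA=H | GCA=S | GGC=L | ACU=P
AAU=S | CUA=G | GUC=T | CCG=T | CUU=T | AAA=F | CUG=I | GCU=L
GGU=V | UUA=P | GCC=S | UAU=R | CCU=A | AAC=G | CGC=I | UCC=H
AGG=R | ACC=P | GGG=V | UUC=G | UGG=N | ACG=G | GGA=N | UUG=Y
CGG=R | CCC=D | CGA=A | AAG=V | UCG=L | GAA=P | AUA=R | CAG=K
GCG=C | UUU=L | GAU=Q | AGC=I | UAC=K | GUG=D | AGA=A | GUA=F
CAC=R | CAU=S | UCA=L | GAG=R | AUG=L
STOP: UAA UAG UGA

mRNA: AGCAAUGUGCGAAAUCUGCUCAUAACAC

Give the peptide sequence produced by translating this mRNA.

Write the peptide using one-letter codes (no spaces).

start AUG at pos 4
pos 4: AUG -> L; peptide=L
pos 7: UGC -> M; peptide=LM
pos 10: GAA -> P; peptide=LMP
pos 13: AUC -> V; peptide=LMPV
pos 16: UGC -> M; peptide=LMPVM
pos 19: UCA -> L; peptide=LMPVML
pos 22: UAA -> STOP

Answer: LMPVML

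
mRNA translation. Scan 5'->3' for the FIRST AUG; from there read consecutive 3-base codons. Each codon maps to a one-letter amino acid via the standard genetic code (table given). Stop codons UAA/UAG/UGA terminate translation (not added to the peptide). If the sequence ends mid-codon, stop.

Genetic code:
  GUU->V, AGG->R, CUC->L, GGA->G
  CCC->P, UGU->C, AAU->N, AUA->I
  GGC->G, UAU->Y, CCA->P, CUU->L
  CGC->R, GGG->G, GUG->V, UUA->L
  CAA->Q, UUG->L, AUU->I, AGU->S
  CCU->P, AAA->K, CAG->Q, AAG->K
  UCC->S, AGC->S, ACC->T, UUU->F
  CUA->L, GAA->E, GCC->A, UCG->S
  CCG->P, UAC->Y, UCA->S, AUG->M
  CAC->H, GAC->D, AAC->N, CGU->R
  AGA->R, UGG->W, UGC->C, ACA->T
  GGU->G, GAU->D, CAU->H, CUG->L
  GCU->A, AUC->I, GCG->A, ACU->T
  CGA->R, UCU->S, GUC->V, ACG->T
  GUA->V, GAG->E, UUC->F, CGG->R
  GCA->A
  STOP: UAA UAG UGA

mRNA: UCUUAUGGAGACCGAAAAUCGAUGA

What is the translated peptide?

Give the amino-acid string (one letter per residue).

Answer: METENR

Derivation:
start AUG at pos 4
pos 4: AUG -> M; peptide=M
pos 7: GAG -> E; peptide=ME
pos 10: ACC -> T; peptide=MET
pos 13: GAA -> E; peptide=METE
pos 16: AAU -> N; peptide=METEN
pos 19: CGA -> R; peptide=METENR
pos 22: UGA -> STOP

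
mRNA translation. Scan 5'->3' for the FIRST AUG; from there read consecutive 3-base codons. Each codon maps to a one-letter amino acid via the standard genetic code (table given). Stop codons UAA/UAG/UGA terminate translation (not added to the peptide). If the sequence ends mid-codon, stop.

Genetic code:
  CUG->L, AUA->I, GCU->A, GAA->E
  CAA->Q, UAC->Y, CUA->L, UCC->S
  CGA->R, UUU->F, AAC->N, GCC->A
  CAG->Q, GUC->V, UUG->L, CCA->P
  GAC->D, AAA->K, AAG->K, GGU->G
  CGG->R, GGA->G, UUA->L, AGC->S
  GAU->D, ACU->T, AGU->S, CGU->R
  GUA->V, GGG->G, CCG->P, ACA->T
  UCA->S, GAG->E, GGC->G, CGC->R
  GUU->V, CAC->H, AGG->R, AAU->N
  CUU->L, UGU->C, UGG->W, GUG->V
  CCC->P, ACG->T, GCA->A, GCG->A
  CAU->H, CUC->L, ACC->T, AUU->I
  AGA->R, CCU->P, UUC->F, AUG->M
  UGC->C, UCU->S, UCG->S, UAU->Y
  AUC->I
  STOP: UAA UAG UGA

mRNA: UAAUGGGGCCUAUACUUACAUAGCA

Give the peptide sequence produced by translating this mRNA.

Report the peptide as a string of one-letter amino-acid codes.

start AUG at pos 2
pos 2: AUG -> M; peptide=M
pos 5: GGG -> G; peptide=MG
pos 8: CCU -> P; peptide=MGP
pos 11: AUA -> I; peptide=MGPI
pos 14: CUU -> L; peptide=MGPIL
pos 17: ACA -> T; peptide=MGPILT
pos 20: UAG -> STOP

Answer: MGPILT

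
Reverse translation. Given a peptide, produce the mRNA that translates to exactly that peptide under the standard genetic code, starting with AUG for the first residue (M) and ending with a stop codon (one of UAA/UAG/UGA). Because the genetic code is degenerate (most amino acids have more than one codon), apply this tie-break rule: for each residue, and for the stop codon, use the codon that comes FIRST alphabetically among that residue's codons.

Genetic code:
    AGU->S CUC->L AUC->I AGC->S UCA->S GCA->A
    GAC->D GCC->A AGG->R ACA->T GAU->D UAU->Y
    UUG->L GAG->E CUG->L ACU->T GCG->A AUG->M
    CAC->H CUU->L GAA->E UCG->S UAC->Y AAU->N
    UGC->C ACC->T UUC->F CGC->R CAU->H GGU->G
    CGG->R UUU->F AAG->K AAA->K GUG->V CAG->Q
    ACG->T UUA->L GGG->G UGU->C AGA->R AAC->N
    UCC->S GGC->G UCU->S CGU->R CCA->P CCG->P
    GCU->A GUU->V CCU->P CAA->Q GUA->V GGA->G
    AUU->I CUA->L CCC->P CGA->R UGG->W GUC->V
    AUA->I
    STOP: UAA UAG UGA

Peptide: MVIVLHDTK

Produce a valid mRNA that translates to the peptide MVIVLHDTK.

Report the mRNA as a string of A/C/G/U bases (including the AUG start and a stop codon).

Answer: mRNA: AUGGUAAUAGUACUACACGACACAAAAUAA

Derivation:
residue 1: M -> AUG (start codon)
residue 2: V codons sorted = GUA,GUC,GUG,GUU -> pick first = GUA
residue 3: I codons sorted = AUA,AUC,AUU -> pick first = AUA
residue 4: V codons sorted = GUA,GUC,GUG,GUU -> pick first = GUA
residue 5: L codons sorted = CUA,CUC,CUG,CUU,UUA,UUG -> pick first = CUA
residue 6: H codons sorted = CAC,CAU -> pick first = CAC
residue 7: D codons sorted = GAC,GAU -> pick first = GAC
residue 8: T codons sorted = ACA,ACC,ACG,ACU -> pick first = ACA
residue 9: K codons sorted = AAA,AAG -> pick first = AAA
terminator: stop codons sorted = UAA,UAG,UGA -> pick first = UAA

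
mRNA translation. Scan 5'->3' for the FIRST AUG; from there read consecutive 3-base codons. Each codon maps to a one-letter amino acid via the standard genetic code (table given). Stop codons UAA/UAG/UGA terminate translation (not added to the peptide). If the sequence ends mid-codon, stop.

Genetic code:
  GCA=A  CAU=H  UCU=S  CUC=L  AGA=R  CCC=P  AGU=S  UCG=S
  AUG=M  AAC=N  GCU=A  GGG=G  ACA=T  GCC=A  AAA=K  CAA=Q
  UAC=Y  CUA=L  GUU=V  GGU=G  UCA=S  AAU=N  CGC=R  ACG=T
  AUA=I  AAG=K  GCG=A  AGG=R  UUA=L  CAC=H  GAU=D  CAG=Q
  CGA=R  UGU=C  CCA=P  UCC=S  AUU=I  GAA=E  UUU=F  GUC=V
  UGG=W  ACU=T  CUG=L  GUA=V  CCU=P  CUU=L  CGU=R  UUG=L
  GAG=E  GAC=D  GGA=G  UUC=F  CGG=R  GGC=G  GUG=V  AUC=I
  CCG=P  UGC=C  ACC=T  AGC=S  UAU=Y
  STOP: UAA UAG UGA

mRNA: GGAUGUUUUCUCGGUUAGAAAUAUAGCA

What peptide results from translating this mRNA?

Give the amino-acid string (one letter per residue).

Answer: MFSRLEI

Derivation:
start AUG at pos 2
pos 2: AUG -> M; peptide=M
pos 5: UUU -> F; peptide=MF
pos 8: UCU -> S; peptide=MFS
pos 11: CGG -> R; peptide=MFSR
pos 14: UUA -> L; peptide=MFSRL
pos 17: GAA -> E; peptide=MFSRLE
pos 20: AUA -> I; peptide=MFSRLEI
pos 23: UAG -> STOP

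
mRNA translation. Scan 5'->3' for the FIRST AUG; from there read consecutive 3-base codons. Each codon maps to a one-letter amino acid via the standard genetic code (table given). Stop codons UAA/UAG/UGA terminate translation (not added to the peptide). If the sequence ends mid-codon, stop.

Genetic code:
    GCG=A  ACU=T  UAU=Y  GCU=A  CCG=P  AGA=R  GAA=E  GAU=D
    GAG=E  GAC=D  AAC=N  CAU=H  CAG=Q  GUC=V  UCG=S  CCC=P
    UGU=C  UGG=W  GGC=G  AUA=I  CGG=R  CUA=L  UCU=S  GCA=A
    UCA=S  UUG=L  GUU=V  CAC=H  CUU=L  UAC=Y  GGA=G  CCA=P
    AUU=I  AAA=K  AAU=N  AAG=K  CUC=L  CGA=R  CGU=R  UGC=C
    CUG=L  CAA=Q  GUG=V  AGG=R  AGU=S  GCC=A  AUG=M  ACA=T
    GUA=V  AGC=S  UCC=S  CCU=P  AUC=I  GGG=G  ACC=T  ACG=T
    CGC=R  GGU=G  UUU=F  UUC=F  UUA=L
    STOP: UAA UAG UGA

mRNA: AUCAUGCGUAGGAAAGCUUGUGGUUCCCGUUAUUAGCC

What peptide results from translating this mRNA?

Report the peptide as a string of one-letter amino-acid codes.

Answer: MRRKACGSRY

Derivation:
start AUG at pos 3
pos 3: AUG -> M; peptide=M
pos 6: CGU -> R; peptide=MR
pos 9: AGG -> R; peptide=MRR
pos 12: AAA -> K; peptide=MRRK
pos 15: GCU -> A; peptide=MRRKA
pos 18: UGU -> C; peptide=MRRKAC
pos 21: GGU -> G; peptide=MRRKACG
pos 24: UCC -> S; peptide=MRRKACGS
pos 27: CGU -> R; peptide=MRRKACGSR
pos 30: UAU -> Y; peptide=MRRKACGSRY
pos 33: UAG -> STOP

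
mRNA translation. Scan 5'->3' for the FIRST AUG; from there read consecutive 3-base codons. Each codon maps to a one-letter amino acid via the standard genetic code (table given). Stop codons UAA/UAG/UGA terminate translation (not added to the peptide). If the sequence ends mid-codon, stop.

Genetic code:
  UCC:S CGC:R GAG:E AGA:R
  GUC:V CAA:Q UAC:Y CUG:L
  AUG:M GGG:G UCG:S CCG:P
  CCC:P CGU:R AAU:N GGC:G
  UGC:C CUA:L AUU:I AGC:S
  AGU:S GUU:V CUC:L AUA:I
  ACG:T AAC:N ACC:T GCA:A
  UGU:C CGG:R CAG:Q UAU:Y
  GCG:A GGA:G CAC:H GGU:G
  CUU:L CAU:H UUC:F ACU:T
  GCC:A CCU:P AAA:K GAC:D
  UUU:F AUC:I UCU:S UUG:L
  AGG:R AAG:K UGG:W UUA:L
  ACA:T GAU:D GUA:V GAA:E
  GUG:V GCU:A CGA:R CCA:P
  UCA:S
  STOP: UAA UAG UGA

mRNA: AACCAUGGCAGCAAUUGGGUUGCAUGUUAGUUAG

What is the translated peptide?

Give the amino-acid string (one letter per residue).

Answer: MAAIGLHVS

Derivation:
start AUG at pos 4
pos 4: AUG -> M; peptide=M
pos 7: GCA -> A; peptide=MA
pos 10: GCA -> A; peptide=MAA
pos 13: AUU -> I; peptide=MAAI
pos 16: GGG -> G; peptide=MAAIG
pos 19: UUG -> L; peptide=MAAIGL
pos 22: CAU -> H; peptide=MAAIGLH
pos 25: GUU -> V; peptide=MAAIGLHV
pos 28: AGU -> S; peptide=MAAIGLHVS
pos 31: UAG -> STOP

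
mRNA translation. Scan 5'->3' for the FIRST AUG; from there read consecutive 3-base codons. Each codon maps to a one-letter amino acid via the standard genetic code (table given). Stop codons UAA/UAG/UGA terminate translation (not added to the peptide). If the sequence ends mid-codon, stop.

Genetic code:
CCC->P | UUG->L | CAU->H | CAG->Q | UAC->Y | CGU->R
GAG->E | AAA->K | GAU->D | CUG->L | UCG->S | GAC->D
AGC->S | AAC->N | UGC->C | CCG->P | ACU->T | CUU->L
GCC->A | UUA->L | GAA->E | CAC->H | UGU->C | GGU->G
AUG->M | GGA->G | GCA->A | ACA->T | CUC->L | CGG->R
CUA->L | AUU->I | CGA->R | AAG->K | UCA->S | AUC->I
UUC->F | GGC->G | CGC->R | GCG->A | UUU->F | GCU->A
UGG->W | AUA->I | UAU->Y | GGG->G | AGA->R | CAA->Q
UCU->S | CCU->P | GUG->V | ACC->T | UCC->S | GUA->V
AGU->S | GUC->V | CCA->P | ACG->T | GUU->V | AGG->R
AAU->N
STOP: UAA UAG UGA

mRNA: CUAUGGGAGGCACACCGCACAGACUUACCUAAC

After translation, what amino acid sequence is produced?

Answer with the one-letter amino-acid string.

Answer: MGGTPHRLT

Derivation:
start AUG at pos 2
pos 2: AUG -> M; peptide=M
pos 5: GGA -> G; peptide=MG
pos 8: GGC -> G; peptide=MGG
pos 11: ACA -> T; peptide=MGGT
pos 14: CCG -> P; peptide=MGGTP
pos 17: CAC -> H; peptide=MGGTPH
pos 20: AGA -> R; peptide=MGGTPHR
pos 23: CUU -> L; peptide=MGGTPHRL
pos 26: ACC -> T; peptide=MGGTPHRLT
pos 29: UAA -> STOP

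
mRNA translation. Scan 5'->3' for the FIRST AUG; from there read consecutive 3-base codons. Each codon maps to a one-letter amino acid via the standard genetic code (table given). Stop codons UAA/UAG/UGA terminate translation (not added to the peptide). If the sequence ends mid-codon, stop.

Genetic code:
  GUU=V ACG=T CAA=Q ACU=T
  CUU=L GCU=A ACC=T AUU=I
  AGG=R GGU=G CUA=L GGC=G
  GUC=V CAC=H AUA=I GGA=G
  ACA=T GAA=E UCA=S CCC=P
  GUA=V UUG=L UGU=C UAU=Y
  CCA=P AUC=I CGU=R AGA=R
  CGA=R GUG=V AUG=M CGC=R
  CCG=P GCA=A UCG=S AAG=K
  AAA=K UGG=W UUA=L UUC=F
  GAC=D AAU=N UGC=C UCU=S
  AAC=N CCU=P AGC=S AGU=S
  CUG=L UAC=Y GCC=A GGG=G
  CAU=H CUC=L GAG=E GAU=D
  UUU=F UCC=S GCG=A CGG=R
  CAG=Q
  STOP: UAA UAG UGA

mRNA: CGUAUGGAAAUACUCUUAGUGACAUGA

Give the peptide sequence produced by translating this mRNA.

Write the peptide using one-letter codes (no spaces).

Answer: MEILLVT

Derivation:
start AUG at pos 3
pos 3: AUG -> M; peptide=M
pos 6: GAA -> E; peptide=ME
pos 9: AUA -> I; peptide=MEI
pos 12: CUC -> L; peptide=MEIL
pos 15: UUA -> L; peptide=MEILL
pos 18: GUG -> V; peptide=MEILLV
pos 21: ACA -> T; peptide=MEILLVT
pos 24: UGA -> STOP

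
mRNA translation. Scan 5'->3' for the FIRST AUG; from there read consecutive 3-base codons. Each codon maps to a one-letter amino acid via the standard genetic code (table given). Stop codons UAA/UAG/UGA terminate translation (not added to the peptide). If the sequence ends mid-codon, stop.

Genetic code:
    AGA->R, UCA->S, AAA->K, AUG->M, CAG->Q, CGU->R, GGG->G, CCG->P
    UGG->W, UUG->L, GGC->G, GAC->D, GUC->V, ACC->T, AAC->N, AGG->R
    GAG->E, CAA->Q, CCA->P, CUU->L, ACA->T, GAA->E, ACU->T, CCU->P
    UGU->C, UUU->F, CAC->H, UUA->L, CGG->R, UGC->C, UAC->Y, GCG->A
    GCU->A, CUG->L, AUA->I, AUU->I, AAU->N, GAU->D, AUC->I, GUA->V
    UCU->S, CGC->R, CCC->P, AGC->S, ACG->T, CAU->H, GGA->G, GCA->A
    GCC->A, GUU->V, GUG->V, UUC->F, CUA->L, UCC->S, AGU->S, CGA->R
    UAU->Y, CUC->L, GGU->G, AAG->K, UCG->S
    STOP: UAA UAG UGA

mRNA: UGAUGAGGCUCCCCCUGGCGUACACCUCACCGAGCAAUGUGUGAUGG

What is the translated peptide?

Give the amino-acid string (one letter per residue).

start AUG at pos 2
pos 2: AUG -> M; peptide=M
pos 5: AGG -> R; peptide=MR
pos 8: CUC -> L; peptide=MRL
pos 11: CCC -> P; peptide=MRLP
pos 14: CUG -> L; peptide=MRLPL
pos 17: GCG -> A; peptide=MRLPLA
pos 20: UAC -> Y; peptide=MRLPLAY
pos 23: ACC -> T; peptide=MRLPLAYT
pos 26: UCA -> S; peptide=MRLPLAYTS
pos 29: CCG -> P; peptide=MRLPLAYTSP
pos 32: AGC -> S; peptide=MRLPLAYTSPS
pos 35: AAU -> N; peptide=MRLPLAYTSPSN
pos 38: GUG -> V; peptide=MRLPLAYTSPSNV
pos 41: UGA -> STOP

Answer: MRLPLAYTSPSNV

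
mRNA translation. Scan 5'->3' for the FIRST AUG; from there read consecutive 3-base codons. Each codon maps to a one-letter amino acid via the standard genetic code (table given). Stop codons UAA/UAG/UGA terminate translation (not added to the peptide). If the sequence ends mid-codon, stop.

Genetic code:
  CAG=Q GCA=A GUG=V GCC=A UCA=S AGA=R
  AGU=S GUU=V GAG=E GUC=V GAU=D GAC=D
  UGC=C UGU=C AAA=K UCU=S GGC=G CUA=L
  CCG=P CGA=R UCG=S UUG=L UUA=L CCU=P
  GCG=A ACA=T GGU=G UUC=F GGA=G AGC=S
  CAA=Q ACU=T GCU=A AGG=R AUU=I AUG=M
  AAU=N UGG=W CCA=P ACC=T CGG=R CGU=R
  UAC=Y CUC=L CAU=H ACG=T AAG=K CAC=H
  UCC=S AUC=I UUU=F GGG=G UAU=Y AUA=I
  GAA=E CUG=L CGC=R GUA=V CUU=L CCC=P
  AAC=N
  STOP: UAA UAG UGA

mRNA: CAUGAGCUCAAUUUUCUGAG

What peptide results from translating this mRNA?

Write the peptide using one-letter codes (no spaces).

Answer: MSSIF

Derivation:
start AUG at pos 1
pos 1: AUG -> M; peptide=M
pos 4: AGC -> S; peptide=MS
pos 7: UCA -> S; peptide=MSS
pos 10: AUU -> I; peptide=MSSI
pos 13: UUC -> F; peptide=MSSIF
pos 16: UGA -> STOP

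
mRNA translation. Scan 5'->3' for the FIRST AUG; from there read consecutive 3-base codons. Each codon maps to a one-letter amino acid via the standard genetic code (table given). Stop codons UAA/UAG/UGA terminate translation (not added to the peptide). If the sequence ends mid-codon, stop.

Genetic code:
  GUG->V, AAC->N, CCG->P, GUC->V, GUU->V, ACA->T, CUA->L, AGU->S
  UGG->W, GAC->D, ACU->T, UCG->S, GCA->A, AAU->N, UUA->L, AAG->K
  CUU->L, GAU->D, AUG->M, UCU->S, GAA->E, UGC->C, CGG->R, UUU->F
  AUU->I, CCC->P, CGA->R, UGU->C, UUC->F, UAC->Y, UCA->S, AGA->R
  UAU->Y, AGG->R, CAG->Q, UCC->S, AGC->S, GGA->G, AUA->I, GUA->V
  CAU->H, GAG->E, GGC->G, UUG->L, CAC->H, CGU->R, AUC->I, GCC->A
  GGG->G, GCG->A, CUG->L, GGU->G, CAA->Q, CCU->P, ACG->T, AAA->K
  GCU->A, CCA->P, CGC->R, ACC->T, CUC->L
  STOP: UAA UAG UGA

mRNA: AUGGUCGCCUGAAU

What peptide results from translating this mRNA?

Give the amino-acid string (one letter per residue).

Answer: MVA

Derivation:
start AUG at pos 0
pos 0: AUG -> M; peptide=M
pos 3: GUC -> V; peptide=MV
pos 6: GCC -> A; peptide=MVA
pos 9: UGA -> STOP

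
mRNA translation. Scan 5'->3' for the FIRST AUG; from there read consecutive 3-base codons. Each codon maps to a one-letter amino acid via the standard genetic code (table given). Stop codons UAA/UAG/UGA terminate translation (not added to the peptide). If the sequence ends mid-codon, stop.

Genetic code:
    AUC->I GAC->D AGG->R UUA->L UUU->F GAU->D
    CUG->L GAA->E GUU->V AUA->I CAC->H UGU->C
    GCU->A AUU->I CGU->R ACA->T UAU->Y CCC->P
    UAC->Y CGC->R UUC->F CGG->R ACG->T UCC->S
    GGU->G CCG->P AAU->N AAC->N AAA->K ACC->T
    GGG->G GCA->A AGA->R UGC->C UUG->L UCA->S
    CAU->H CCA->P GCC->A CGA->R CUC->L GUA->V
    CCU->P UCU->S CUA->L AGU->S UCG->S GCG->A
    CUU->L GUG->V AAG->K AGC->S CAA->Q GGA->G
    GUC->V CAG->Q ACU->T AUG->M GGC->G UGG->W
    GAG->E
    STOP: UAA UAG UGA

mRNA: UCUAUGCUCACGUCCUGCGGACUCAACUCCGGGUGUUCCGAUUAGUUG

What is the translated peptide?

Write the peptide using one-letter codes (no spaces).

Answer: MLTSCGLNSGCSD

Derivation:
start AUG at pos 3
pos 3: AUG -> M; peptide=M
pos 6: CUC -> L; peptide=ML
pos 9: ACG -> T; peptide=MLT
pos 12: UCC -> S; peptide=MLTS
pos 15: UGC -> C; peptide=MLTSC
pos 18: GGA -> G; peptide=MLTSCG
pos 21: CUC -> L; peptide=MLTSCGL
pos 24: AAC -> N; peptide=MLTSCGLN
pos 27: UCC -> S; peptide=MLTSCGLNS
pos 30: GGG -> G; peptide=MLTSCGLNSG
pos 33: UGU -> C; peptide=MLTSCGLNSGC
pos 36: UCC -> S; peptide=MLTSCGLNSGCS
pos 39: GAU -> D; peptide=MLTSCGLNSGCSD
pos 42: UAG -> STOP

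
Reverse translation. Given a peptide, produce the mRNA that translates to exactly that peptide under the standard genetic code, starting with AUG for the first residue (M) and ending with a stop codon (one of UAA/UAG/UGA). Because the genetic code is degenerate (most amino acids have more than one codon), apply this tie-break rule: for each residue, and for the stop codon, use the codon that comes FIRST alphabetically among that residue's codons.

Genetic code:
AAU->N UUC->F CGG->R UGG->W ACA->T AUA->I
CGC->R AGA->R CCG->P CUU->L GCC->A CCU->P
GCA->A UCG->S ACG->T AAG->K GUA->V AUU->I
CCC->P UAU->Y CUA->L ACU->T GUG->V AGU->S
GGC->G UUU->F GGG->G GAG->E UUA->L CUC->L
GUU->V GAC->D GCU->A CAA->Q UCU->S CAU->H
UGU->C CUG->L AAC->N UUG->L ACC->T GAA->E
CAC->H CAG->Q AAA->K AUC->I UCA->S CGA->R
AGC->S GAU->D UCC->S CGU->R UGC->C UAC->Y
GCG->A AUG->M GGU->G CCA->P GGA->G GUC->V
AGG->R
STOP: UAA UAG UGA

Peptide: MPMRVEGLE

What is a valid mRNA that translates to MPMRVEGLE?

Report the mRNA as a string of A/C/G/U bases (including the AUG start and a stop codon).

Answer: mRNA: AUGCCAAUGAGAGUAGAAGGACUAGAAUAA

Derivation:
residue 1: M -> AUG (start codon)
residue 2: P codons sorted = CCA,CCC,CCG,CCU -> pick first = CCA
residue 3: M -> AUG (only codon)
residue 4: R codons sorted = AGA,AGG,CGA,CGC,CGG,CGU -> pick first = AGA
residue 5: V codons sorted = GUA,GUC,GUG,GUU -> pick first = GUA
residue 6: E codons sorted = GAA,GAG -> pick first = GAA
residue 7: G codons sorted = GGA,GGC,GGG,GGU -> pick first = GGA
residue 8: L codons sorted = CUA,CUC,CUG,CUU,UUA,UUG -> pick first = CUA
residue 9: E codons sorted = GAA,GAG -> pick first = GAA
terminator: stop codons sorted = UAA,UAG,UGA -> pick first = UAA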